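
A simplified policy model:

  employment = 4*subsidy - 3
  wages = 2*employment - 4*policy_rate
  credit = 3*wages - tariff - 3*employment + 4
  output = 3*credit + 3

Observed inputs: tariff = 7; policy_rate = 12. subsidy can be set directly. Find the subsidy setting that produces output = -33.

subsidy = 12

Substituting into the wages equation gives wages = 8*subsidy - 54.
This gives credit = 12*subsidy - 156.
Substituting into the output equation gives output = 36*subsidy - 465.
Solve 36*subsidy - 465 = -33: subsidy = (-33 + 465) / 36 = 12.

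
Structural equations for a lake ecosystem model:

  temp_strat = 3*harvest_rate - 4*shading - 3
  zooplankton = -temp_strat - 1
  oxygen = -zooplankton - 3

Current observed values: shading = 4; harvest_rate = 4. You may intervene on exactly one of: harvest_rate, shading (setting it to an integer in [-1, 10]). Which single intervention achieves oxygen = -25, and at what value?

Intervening on harvest_rate: oxygen = 3*harvest_rate - 21. Reaching -25 requires harvest_rate = -4/3, not an integer.
Intervening on shading: with other inputs at their observed values, oxygen = -4*shading + 7. Solving for -25 gives shading = 8, within [-1, 10].

set shading = 8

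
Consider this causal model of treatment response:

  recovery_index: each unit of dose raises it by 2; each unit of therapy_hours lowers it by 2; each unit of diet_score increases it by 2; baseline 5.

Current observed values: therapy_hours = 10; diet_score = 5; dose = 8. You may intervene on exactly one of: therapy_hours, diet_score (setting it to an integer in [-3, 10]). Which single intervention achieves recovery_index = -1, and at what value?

Intervening on therapy_hours: recovery_index = -2*therapy_hours + 31. Reaching -1 requires therapy_hours = 16, outside [-3, 10].
Intervening on diet_score: with other inputs at their observed values, recovery_index = 2*diet_score + 1. Solving for -1 gives diet_score = -1, within [-3, 10].

set diet_score = -1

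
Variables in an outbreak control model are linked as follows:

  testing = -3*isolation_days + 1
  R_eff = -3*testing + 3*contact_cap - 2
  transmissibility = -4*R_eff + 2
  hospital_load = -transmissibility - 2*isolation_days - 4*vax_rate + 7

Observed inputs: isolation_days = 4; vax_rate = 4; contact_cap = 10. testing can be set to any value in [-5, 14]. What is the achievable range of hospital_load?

Intervening on testing fixes its value directly, overriding its dependence on isolation_days.
Substituting into the R_eff equation gives R_eff = -3*testing + 28.
Substituting into the transmissibility equation gives transmissibility = 12*testing - 110.
hospital_load becomes -12*testing + 93.
Linear in testing, so extremes are at the endpoints: testing = -5 gives hospital_load = 153; testing = 14 gives hospital_load = -75.

-75 to 153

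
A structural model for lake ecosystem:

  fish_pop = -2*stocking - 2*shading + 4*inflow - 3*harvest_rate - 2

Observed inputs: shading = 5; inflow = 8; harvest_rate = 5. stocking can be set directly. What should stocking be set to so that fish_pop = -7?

stocking = 6

Substituting into the fish_pop equation gives fish_pop = -2*stocking + 5.
Solve -2*stocking + 5 = -7: stocking = (-7 - 5) / -2 = 6.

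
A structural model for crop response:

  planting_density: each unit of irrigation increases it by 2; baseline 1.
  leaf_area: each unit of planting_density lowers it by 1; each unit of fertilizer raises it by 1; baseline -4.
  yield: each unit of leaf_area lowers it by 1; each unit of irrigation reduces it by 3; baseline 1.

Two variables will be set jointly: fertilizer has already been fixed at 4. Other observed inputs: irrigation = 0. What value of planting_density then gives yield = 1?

planting_density = 0

With fertilizer held at 4:
Intervening on planting_density fixes its value directly, overriding its dependence on irrigation.
Substituting into the leaf_area equation gives leaf_area = -planting_density.
Substituting into the yield equation gives yield = planting_density + 1.
Solve planting_density + 1 = 1: planting_density = (1 - 1) / 1 = 0.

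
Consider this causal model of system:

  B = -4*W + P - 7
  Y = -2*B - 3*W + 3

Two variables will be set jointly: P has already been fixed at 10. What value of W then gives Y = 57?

With P held at 10:
Substituting into the B equation gives B = -4*W + 3.
Substituting into the Y equation gives Y = 5*W - 3.
Solve 5*W - 3 = 57: W = (57 + 3) / 5 = 12.

W = 12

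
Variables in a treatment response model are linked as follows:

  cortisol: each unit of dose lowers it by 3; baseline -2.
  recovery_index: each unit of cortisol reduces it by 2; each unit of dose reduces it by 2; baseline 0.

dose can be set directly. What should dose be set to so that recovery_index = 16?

dose = 3

Substituting into the recovery_index equation gives recovery_index = 4*dose + 4.
Solve 4*dose + 4 = 16: dose = (16 - 4) / 4 = 3.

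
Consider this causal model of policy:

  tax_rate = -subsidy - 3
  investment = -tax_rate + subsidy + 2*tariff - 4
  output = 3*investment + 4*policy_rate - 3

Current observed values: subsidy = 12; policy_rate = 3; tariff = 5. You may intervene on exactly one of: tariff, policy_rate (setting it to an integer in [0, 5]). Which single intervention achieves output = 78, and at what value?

Intervening on tariff: with other inputs at their observed values, output = 6*tariff + 78. Solving for 78 gives tariff = 0, within [0, 5].
Intervening on policy_rate: output = 4*policy_rate + 96. Reaching 78 requires policy_rate = -9/2, not an integer.

set tariff = 0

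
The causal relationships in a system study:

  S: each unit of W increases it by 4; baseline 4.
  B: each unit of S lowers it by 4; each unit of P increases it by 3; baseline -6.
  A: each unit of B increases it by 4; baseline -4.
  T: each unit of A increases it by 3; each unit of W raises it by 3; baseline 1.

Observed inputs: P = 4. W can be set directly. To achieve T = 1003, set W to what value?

W = -6

Substituting into the B equation gives B = -16*W - 10.
Substituting into the A equation gives A = -64*W - 44.
T becomes -189*W - 131.
Solve -189*W - 131 = 1003: W = (1003 + 131) / -189 = -6.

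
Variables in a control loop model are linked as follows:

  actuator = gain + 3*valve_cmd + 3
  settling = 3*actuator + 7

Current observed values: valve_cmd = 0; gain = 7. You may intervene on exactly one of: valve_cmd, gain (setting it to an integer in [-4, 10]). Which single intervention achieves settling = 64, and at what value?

set valve_cmd = 3

Intervening on valve_cmd: with other inputs at their observed values, settling = 9*valve_cmd + 37. Solving for 64 gives valve_cmd = 3, within [-4, 10].
Intervening on gain: settling = 3*gain + 16. Reaching 64 requires gain = 16, outside [-4, 10].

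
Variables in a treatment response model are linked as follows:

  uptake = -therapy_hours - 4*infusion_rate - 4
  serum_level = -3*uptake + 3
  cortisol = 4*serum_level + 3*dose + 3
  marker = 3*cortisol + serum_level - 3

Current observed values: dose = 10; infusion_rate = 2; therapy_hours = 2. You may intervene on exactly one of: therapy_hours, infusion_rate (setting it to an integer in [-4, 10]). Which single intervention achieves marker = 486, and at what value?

set therapy_hours = -3

Intervening on therapy_hours: with other inputs at their observed values, marker = 39*therapy_hours + 603. Solving for 486 gives therapy_hours = -3, within [-4, 10].
Intervening on infusion_rate: marker = 156*infusion_rate + 369. Reaching 486 requires infusion_rate = 3/4, not an integer.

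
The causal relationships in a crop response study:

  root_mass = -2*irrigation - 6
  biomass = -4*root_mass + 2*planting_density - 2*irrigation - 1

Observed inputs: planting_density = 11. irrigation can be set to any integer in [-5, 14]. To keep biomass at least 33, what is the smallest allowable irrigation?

irrigation = -2

Substituting into the biomass equation gives biomass = 6*irrigation + 45.
Require 6*irrigation + 45 ≥ 33, so irrigation ≥ -2.
The smallest integer in [-5, 14] satisfying this is -2.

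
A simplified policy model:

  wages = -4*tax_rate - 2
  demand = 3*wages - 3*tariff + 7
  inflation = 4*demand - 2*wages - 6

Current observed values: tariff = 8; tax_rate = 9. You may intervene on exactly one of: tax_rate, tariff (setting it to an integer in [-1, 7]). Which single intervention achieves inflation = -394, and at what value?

Intervening on tax_rate: inflation = -40*tax_rate - 94. Reaching -394 requires tax_rate = 15/2, not an integer.
Intervening on tariff: with other inputs at their observed values, inflation = -12*tariff - 358. Solving for -394 gives tariff = 3, within [-1, 7].

set tariff = 3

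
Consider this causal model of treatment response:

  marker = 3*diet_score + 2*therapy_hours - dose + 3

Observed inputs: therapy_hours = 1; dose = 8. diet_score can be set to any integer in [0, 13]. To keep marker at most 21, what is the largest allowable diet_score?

diet_score = 8

Substituting into the marker equation gives marker = 3*diet_score - 3.
Require 3*diet_score - 3 ≤ 21, so diet_score ≤ 8.
The largest integer in [0, 13] satisfying this is 8.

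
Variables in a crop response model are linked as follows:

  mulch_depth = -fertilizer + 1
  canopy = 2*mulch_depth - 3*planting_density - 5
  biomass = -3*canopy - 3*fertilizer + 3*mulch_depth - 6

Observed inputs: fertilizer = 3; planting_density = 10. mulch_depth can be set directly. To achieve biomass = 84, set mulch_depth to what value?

mulch_depth = 2

Intervening on mulch_depth fixes its value directly, overriding its dependence on fertilizer.
Substituting into the canopy equation gives canopy = 2*mulch_depth - 35.
Substituting into the biomass equation gives biomass = -3*mulch_depth + 90.
Solve -3*mulch_depth + 90 = 84: mulch_depth = (84 - 90) / -3 = 2.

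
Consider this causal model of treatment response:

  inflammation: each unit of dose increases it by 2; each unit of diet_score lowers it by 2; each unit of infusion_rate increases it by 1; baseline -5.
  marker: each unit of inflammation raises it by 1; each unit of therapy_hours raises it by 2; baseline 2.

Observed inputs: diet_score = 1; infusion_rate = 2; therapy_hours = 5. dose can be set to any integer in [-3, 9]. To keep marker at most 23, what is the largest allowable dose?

dose = 8

Substituting into the inflammation equation gives inflammation = 2*dose - 5.
marker becomes 2*dose + 7.
Require 2*dose + 7 ≤ 23, so dose ≤ 8.
The largest integer in [-3, 9] satisfying this is 8.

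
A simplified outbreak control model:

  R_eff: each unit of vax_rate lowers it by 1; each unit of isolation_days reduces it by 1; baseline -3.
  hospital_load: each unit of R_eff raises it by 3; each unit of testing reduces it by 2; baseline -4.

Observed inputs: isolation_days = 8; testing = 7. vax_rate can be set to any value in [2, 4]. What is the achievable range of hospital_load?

Substituting into the R_eff equation gives R_eff = -vax_rate - 11.
Substituting into the hospital_load equation gives hospital_load = -3*vax_rate - 51.
Linear in vax_rate, so extremes are at the endpoints: vax_rate = 2 gives hospital_load = -57; vax_rate = 4 gives hospital_load = -63.

-63 to -57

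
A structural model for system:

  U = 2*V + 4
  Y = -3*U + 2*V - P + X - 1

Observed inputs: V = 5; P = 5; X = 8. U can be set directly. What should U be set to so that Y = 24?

Intervening on U fixes its value directly, overriding its dependence on V.
Substituting into the Y equation gives Y = -3*U + 12.
Solve -3*U + 12 = 24: U = (24 - 12) / -3 = -4.

U = -4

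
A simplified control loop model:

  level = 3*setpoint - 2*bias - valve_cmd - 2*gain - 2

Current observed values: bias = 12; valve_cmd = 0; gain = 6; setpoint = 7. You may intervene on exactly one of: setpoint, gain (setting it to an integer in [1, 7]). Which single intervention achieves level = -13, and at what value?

set gain = 4

Intervening on setpoint: level = 3*setpoint - 38. Reaching -13 requires setpoint = 25/3, not an integer.
Intervening on gain: with other inputs at their observed values, level = -2*gain - 5. Solving for -13 gives gain = 4, within [1, 7].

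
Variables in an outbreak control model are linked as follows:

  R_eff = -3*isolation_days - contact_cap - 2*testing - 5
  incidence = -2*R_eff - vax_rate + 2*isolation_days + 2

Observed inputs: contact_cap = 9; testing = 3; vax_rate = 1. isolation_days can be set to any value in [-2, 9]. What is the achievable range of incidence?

25 to 113

Substituting into the R_eff equation gives R_eff = -3*isolation_days - 20.
So incidence = 8*isolation_days + 41.
Linear in isolation_days, so extremes are at the endpoints: isolation_days = -2 gives incidence = 25; isolation_days = 9 gives incidence = 113.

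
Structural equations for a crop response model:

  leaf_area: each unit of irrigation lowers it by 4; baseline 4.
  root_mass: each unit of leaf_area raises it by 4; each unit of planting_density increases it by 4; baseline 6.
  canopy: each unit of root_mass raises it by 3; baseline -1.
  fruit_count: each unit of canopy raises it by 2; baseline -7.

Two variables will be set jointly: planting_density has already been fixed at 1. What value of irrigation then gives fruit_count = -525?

irrigation = 7

With planting_density held at 1:
Substituting into the root_mass equation gives root_mass = -16*irrigation + 26.
So canopy = -48*irrigation + 77.
This gives fruit_count = -96*irrigation + 147.
Solve -96*irrigation + 147 = -525: irrigation = (-525 - 147) / -96 = 7.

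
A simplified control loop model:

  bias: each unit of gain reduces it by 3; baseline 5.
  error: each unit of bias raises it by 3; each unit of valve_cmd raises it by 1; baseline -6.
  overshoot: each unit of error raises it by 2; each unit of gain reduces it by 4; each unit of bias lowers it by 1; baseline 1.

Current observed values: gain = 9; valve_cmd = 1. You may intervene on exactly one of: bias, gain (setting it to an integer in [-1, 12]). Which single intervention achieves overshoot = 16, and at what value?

set gain = 0

Intervening on bias: overshoot = 5*bias - 45. Reaching 16 requires bias = 61/5, not an integer.
Intervening on gain: with other inputs at their observed values, overshoot = -19*gain + 16. Solving for 16 gives gain = 0, within [-1, 12].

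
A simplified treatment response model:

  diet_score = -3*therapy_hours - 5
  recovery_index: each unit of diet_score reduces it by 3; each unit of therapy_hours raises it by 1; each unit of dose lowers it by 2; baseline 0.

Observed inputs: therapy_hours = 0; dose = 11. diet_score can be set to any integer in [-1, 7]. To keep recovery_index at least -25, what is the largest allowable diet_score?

Intervening on diet_score fixes its value directly, overriding its dependence on therapy_hours.
Substituting into the recovery_index equation gives recovery_index = -3*diet_score - 22.
Require -3*diet_score - 22 ≥ -25, so diet_score ≤ 1.
The largest integer in [-1, 7] satisfying this is 1.

diet_score = 1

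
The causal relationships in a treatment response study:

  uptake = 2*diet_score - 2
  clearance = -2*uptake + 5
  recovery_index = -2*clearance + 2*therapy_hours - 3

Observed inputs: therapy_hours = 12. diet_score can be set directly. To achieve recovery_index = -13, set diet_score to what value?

Substituting into the clearance equation gives clearance = -4*diet_score + 9.
recovery_index becomes 8*diet_score + 3.
Solve 8*diet_score + 3 = -13: diet_score = (-13 - 3) / 8 = -2.

diet_score = -2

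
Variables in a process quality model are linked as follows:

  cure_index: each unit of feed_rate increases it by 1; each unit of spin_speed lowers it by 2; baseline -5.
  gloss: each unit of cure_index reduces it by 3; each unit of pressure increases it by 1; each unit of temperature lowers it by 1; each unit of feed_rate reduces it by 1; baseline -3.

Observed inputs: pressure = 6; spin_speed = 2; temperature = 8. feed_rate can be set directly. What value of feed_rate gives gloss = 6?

feed_rate = 4

Substituting into the cure_index equation gives cure_index = feed_rate - 9.
Substituting into the gloss equation gives gloss = -4*feed_rate + 22.
Solve -4*feed_rate + 22 = 6: feed_rate = (6 - 22) / -4 = 4.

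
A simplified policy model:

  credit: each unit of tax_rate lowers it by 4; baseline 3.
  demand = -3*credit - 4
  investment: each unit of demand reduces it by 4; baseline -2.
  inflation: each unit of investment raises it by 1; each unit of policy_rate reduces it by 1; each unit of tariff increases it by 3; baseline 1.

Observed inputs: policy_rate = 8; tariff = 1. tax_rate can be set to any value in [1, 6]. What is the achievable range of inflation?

-242 to -2

Substituting into the demand equation gives demand = 12*tax_rate - 13.
This gives investment = -48*tax_rate + 50.
This gives inflation = -48*tax_rate + 46.
Linear in tax_rate, so extremes are at the endpoints: tax_rate = 1 gives inflation = -2; tax_rate = 6 gives inflation = -242.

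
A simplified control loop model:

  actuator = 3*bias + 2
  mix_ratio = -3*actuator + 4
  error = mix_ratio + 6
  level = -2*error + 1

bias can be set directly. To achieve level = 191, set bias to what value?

bias = 11

Substituting into the mix_ratio equation gives mix_ratio = -9*bias - 2.
Substituting into the error equation gives error = -9*bias + 4.
So level = 18*bias - 7.
Solve 18*bias - 7 = 191: bias = (191 + 7) / 18 = 11.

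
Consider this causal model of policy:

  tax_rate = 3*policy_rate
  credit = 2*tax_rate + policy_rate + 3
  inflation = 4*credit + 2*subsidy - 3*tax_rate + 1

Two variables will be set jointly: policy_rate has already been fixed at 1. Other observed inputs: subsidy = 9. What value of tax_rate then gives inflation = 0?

tax_rate = -7

With policy_rate held at 1:
Intervening on tax_rate fixes its value directly, overriding its dependence on policy_rate.
Substituting into the credit equation gives credit = 2*tax_rate + 4.
inflation becomes 5*tax_rate + 35.
Solve 5*tax_rate + 35 = 0: tax_rate = (0 - 35) / 5 = -7.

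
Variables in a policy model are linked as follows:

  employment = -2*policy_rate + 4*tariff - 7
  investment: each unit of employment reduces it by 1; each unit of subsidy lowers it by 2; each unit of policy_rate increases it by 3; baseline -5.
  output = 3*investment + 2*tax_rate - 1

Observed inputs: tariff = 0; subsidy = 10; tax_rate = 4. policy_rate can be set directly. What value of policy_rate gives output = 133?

policy_rate = 12

Substituting into the employment equation gives employment = -2*policy_rate - 7.
So investment = 5*policy_rate - 18.
Substituting into the output equation gives output = 15*policy_rate - 47.
Solve 15*policy_rate - 47 = 133: policy_rate = (133 + 47) / 15 = 12.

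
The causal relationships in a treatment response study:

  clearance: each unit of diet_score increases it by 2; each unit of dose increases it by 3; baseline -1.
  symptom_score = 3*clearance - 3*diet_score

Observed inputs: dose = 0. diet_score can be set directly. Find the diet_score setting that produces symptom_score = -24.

diet_score = -7

Substituting into the clearance equation gives clearance = 2*diet_score - 1.
Substituting into the symptom_score equation gives symptom_score = 3*diet_score - 3.
Solve 3*diet_score - 3 = -24: diet_score = (-24 + 3) / 3 = -7.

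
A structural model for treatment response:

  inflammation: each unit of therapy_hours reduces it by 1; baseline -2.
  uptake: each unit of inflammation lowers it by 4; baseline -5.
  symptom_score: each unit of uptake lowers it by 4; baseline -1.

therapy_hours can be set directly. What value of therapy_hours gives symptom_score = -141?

Substituting into the uptake equation gives uptake = 4*therapy_hours + 3.
Substituting into the symptom_score equation gives symptom_score = -16*therapy_hours - 13.
Solve -16*therapy_hours - 13 = -141: therapy_hours = (-141 + 13) / -16 = 8.

therapy_hours = 8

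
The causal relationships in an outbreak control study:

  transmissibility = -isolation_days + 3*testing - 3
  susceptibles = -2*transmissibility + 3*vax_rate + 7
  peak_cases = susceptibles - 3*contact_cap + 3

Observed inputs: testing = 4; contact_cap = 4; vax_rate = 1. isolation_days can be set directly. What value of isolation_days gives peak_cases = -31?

Substituting into the transmissibility equation gives transmissibility = -isolation_days + 9.
Substituting into the susceptibles equation gives susceptibles = 2*isolation_days - 8.
So peak_cases = 2*isolation_days - 17.
Solve 2*isolation_days - 17 = -31: isolation_days = (-31 + 17) / 2 = -7.

isolation_days = -7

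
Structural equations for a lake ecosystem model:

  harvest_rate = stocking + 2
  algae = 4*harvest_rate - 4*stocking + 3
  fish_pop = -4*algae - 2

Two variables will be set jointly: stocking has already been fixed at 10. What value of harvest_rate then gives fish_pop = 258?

With stocking held at 10:
Intervening on harvest_rate fixes its value directly, overriding its dependence on stocking.
Substituting into the algae equation gives algae = 4*harvest_rate - 37.
Substituting into the fish_pop equation gives fish_pop = -16*harvest_rate + 146.
Solve -16*harvest_rate + 146 = 258: harvest_rate = (258 - 146) / -16 = -7.

harvest_rate = -7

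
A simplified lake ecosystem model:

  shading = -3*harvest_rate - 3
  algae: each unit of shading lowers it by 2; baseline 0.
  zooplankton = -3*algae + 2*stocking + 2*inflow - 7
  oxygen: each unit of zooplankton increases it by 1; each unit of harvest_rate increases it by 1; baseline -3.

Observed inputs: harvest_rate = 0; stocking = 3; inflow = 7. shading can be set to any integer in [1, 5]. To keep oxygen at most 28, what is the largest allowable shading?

Intervening on shading fixes its value directly, overriding its dependence on harvest_rate.
Substituting into the zooplankton equation gives zooplankton = 6*shading + 13.
Substituting into the oxygen equation gives oxygen = 6*shading + 10.
Require 6*shading + 10 ≤ 28, so shading ≤ 3.
The largest integer in [1, 5] satisfying this is 3.

shading = 3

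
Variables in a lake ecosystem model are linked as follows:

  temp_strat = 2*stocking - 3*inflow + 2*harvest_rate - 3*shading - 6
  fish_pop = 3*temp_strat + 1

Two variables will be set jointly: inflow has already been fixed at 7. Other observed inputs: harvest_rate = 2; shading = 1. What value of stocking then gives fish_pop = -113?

stocking = -6

With inflow held at 7:
Substituting into the temp_strat equation gives temp_strat = 2*stocking - 26.
fish_pop becomes 6*stocking - 77.
Solve 6*stocking - 77 = -113: stocking = (-113 + 77) / 6 = -6.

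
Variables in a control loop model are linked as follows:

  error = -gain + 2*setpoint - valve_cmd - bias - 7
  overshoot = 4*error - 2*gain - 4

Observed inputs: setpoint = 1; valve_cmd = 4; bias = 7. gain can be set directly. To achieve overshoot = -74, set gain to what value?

Substituting into the error equation gives error = -gain - 16.
Substituting into the overshoot equation gives overshoot = -6*gain - 68.
Solve -6*gain - 68 = -74: gain = (-74 + 68) / -6 = 1.

gain = 1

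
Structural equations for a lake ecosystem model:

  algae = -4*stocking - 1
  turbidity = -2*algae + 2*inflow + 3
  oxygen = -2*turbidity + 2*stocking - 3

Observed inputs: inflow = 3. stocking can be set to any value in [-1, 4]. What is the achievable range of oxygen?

-81 to -11

Substituting into the turbidity equation gives turbidity = 8*stocking + 11.
So oxygen = -14*stocking - 25.
Linear in stocking, so extremes are at the endpoints: stocking = -1 gives oxygen = -11; stocking = 4 gives oxygen = -81.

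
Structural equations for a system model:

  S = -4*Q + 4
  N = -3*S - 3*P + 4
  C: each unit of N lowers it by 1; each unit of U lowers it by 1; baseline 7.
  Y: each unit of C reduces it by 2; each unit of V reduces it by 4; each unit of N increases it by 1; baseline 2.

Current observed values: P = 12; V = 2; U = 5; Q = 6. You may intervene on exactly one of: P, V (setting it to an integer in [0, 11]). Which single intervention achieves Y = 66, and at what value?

set V = 4

Intervening on P: Y = -9*P + 182. Reaching 66 requires P = 116/9, not an integer.
Intervening on V: with other inputs at their observed values, Y = -4*V + 82. Solving for 66 gives V = 4, within [0, 11].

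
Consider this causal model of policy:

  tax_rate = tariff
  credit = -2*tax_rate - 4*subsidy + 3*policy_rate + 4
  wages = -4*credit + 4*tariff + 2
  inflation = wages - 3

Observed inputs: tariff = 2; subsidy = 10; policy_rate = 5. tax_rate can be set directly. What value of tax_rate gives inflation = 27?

Intervening on tax_rate fixes its value directly, overriding its dependence on tariff.
Substituting into the credit equation gives credit = -2*tax_rate - 21.
Substituting into the wages equation gives wages = 8*tax_rate + 94.
So inflation = 8*tax_rate + 91.
Solve 8*tax_rate + 91 = 27: tax_rate = (27 - 91) / 8 = -8.

tax_rate = -8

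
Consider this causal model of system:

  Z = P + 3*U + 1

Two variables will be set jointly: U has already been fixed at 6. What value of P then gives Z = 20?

P = 1

With U held at 6:
Substituting into the Z equation gives Z = P + 19.
Solve P + 19 = 20: P = (20 - 19) / 1 = 1.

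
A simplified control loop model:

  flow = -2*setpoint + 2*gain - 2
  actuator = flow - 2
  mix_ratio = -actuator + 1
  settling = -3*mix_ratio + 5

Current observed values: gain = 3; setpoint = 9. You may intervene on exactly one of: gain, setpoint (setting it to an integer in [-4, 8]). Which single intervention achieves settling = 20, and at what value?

Intervening on gain: settling = 6*gain - 64. Reaching 20 requires gain = 14, outside [-4, 8].
Intervening on setpoint: with other inputs at their observed values, settling = -6*setpoint + 8. Solving for 20 gives setpoint = -2, within [-4, 8].

set setpoint = -2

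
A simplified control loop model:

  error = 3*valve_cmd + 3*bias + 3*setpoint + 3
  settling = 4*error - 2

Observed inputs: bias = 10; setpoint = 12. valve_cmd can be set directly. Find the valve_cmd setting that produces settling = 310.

valve_cmd = 3

Substituting into the error equation gives error = 3*valve_cmd + 69.
Substituting into the settling equation gives settling = 12*valve_cmd + 274.
Solve 12*valve_cmd + 274 = 310: valve_cmd = (310 - 274) / 12 = 3.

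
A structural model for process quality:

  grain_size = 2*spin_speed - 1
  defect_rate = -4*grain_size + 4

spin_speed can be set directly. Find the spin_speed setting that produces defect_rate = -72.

spin_speed = 10

Substituting into the defect_rate equation gives defect_rate = -8*spin_speed + 8.
Solve -8*spin_speed + 8 = -72: spin_speed = (-72 - 8) / -8 = 10.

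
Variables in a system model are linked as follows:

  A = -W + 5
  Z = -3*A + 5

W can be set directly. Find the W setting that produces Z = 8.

Substituting into the Z equation gives Z = 3*W - 10.
Solve 3*W - 10 = 8: W = (8 + 10) / 3 = 6.

W = 6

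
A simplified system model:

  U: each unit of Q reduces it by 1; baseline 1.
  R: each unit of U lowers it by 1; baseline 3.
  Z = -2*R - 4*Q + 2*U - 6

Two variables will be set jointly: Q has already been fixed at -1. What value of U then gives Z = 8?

U = 4

With Q held at -1:
Intervening on U fixes its value directly, overriding its dependence on Q.
Substituting into the Z equation gives Z = 4*U - 8.
Solve 4*U - 8 = 8: U = (8 + 8) / 4 = 4.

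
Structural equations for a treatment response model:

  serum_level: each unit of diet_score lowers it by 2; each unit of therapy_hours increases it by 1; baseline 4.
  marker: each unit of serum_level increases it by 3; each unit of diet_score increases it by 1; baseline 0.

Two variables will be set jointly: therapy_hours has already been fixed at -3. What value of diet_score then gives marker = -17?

With therapy_hours held at -3:
Substituting into the serum_level equation gives serum_level = -2*diet_score + 1.
Substituting into the marker equation gives marker = -5*diet_score + 3.
Solve -5*diet_score + 3 = -17: diet_score = (-17 - 3) / -5 = 4.

diet_score = 4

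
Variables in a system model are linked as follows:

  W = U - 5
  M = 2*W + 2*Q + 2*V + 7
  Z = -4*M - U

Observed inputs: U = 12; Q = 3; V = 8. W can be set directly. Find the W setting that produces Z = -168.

W = 5

Intervening on W fixes its value directly, overriding its dependence on U.
Substituting into the M equation gives M = 2*W + 29.
So Z = -8*W - 128.
Solve -8*W - 128 = -168: W = (-168 + 128) / -8 = 5.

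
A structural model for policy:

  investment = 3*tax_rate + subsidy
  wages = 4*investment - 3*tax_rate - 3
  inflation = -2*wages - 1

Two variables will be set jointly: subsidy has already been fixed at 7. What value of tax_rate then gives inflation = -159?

tax_rate = 6

With subsidy held at 7:
Substituting into the investment equation gives investment = 3*tax_rate + 7.
wages becomes 9*tax_rate + 25.
Substituting into the inflation equation gives inflation = -18*tax_rate - 51.
Solve -18*tax_rate - 51 = -159: tax_rate = (-159 + 51) / -18 = 6.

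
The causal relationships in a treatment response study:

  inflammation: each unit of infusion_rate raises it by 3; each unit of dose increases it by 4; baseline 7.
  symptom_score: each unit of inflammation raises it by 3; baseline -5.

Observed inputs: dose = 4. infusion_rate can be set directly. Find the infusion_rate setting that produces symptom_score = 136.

Substituting into the inflammation equation gives inflammation = 3*infusion_rate + 23.
symptom_score becomes 9*infusion_rate + 64.
Solve 9*infusion_rate + 64 = 136: infusion_rate = (136 - 64) / 9 = 8.

infusion_rate = 8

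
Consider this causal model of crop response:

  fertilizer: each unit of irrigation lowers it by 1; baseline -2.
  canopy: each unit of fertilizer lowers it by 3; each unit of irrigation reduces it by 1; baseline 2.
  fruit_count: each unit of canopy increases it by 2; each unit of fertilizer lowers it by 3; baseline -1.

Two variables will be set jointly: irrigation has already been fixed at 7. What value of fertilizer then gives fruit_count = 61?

With irrigation held at 7:
Intervening on fertilizer fixes its value directly, overriding its dependence on irrigation.
Substituting into the canopy equation gives canopy = -3*fertilizer - 5.
Substituting into the fruit_count equation gives fruit_count = -9*fertilizer - 11.
Solve -9*fertilizer - 11 = 61: fertilizer = (61 + 11) / -9 = -8.

fertilizer = -8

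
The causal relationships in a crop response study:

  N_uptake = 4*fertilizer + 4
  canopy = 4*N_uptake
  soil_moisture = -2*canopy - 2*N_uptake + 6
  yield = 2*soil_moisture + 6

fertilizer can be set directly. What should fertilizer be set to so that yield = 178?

fertilizer = -3

Substituting into the canopy equation gives canopy = 16*fertilizer + 16.
So soil_moisture = -40*fertilizer - 34.
This gives yield = -80*fertilizer - 62.
Solve -80*fertilizer - 62 = 178: fertilizer = (178 + 62) / -80 = -3.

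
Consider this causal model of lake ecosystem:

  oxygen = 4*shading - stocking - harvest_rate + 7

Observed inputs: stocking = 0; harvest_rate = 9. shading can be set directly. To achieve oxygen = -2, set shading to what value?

Substituting into the oxygen equation gives oxygen = 4*shading - 2.
Solve 4*shading - 2 = -2: shading = (-2 + 2) / 4 = 0.

shading = 0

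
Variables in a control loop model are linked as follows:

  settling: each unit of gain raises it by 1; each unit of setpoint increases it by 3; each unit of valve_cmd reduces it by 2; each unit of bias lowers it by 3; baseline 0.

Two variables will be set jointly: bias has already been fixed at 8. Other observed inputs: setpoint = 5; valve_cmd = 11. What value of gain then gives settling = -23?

With bias held at 8:
Substituting into the settling equation gives settling = gain - 31.
Solve gain - 31 = -23: gain = (-23 + 31) / 1 = 8.

gain = 8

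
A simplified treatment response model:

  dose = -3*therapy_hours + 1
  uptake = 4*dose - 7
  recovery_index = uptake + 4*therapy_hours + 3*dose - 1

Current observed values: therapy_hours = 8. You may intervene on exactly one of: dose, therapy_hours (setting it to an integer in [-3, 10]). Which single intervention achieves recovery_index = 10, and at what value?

set dose = -2

Intervening on dose: with other inputs at their observed values, recovery_index = 7*dose + 24. Solving for 10 gives dose = -2, within [-3, 10].
Intervening on therapy_hours: recovery_index = -17*therapy_hours - 1. Reaching 10 requires therapy_hours = -11/17, not an integer.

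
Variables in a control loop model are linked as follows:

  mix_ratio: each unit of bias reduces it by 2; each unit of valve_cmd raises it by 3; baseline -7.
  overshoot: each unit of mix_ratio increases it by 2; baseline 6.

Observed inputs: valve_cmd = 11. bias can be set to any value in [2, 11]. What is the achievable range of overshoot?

14 to 50

Substituting into the mix_ratio equation gives mix_ratio = -2*bias + 26.
Substituting into the overshoot equation gives overshoot = -4*bias + 58.
Linear in bias, so extremes are at the endpoints: bias = 2 gives overshoot = 50; bias = 11 gives overshoot = 14.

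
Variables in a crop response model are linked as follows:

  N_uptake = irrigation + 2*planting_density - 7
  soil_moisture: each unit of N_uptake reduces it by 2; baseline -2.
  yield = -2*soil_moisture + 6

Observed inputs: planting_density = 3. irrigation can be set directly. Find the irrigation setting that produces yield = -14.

irrigation = -5

Substituting into the N_uptake equation gives N_uptake = irrigation - 1.
Substituting into the soil_moisture equation gives soil_moisture = -2*irrigation.
Substituting into the yield equation gives yield = 4*irrigation + 6.
Solve 4*irrigation + 6 = -14: irrigation = (-14 - 6) / 4 = -5.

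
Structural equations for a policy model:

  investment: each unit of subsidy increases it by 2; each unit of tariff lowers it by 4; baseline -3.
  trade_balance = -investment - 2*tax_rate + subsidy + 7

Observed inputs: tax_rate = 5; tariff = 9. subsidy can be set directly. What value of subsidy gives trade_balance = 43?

Substituting into the investment equation gives investment = 2*subsidy - 39.
trade_balance becomes -subsidy + 36.
Solve -subsidy + 36 = 43: subsidy = (43 - 36) / -1 = -7.

subsidy = -7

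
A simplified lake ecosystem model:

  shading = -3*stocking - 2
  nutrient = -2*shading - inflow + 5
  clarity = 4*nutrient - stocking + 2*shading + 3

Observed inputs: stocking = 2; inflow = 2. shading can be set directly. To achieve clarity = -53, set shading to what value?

shading = 11

Intervening on shading fixes its value directly, overriding its dependence on stocking.
Substituting into the nutrient equation gives nutrient = -2*shading + 3.
Substituting into the clarity equation gives clarity = -6*shading + 13.
Solve -6*shading + 13 = -53: shading = (-53 - 13) / -6 = 11.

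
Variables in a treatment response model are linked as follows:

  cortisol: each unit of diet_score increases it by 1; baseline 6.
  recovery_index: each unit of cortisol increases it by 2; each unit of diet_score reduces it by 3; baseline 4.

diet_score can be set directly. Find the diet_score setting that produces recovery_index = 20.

Substituting into the recovery_index equation gives recovery_index = -diet_score + 16.
Solve -diet_score + 16 = 20: diet_score = (20 - 16) / -1 = -4.

diet_score = -4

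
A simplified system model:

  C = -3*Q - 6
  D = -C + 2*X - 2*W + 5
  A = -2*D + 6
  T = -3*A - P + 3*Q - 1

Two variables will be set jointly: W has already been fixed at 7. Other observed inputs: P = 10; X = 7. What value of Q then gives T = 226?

Q = 9

With W held at 7:
Substituting into the D equation gives D = 3*Q + 11.
Substituting into the A equation gives A = -6*Q - 16.
T becomes 21*Q + 37.
Solve 21*Q + 37 = 226: Q = (226 - 37) / 21 = 9.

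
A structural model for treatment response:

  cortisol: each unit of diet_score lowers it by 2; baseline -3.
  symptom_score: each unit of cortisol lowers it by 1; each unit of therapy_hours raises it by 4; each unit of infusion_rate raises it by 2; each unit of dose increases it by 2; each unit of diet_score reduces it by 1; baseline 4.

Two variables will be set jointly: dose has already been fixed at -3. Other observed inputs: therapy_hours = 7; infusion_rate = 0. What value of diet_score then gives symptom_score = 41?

With dose held at -3:
Substituting into the symptom_score equation gives symptom_score = diet_score + 29.
Solve diet_score + 29 = 41: diet_score = (41 - 29) / 1 = 12.

diet_score = 12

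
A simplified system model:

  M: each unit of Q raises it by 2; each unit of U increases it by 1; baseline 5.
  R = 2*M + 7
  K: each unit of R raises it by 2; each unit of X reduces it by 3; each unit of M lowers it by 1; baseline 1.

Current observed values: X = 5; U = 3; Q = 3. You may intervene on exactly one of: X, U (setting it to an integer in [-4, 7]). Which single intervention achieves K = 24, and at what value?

set U = -3

Intervening on X: K = -3*X + 57. Reaching 24 requires X = 11, outside [-4, 7].
Intervening on U: with other inputs at their observed values, K = 3*U + 33. Solving for 24 gives U = -3, within [-4, 7].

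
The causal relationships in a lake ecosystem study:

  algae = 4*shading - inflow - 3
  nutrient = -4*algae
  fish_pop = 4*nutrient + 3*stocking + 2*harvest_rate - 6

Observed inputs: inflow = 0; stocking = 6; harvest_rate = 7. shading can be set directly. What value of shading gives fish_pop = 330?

Substituting into the algae equation gives algae = 4*shading - 3.
This gives nutrient = -16*shading + 12.
fish_pop becomes -64*shading + 74.
Solve -64*shading + 74 = 330: shading = (330 - 74) / -64 = -4.

shading = -4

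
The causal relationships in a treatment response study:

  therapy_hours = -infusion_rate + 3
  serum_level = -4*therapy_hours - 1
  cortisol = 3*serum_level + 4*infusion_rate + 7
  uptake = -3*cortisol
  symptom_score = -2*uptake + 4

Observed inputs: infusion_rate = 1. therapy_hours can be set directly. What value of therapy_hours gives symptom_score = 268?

therapy_hours = -3

Intervening on therapy_hours fixes its value directly, overriding its dependence on infusion_rate.
Substituting into the cortisol equation gives cortisol = -12*therapy_hours + 8.
So uptake = 36*therapy_hours - 24.
So symptom_score = -72*therapy_hours + 52.
Solve -72*therapy_hours + 52 = 268: therapy_hours = (268 - 52) / -72 = -3.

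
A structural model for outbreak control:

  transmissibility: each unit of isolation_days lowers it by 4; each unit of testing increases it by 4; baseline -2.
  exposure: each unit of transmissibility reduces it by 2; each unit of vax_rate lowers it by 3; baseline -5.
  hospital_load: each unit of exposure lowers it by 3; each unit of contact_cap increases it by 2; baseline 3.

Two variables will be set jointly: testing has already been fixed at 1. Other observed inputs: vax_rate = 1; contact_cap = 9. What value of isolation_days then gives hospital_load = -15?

With testing held at 1:
Substituting into the transmissibility equation gives transmissibility = -4*isolation_days + 2.
exposure becomes 8*isolation_days - 12.
Substituting into the hospital_load equation gives hospital_load = -24*isolation_days + 57.
Solve -24*isolation_days + 57 = -15: isolation_days = (-15 - 57) / -24 = 3.

isolation_days = 3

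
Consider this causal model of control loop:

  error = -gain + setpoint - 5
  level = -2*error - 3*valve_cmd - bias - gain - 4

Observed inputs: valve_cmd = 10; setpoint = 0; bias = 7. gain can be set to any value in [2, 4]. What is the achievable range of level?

Substituting into the error equation gives error = -gain - 5.
level becomes gain - 31.
Linear in gain, so extremes are at the endpoints: gain = 2 gives level = -29; gain = 4 gives level = -27.

-29 to -27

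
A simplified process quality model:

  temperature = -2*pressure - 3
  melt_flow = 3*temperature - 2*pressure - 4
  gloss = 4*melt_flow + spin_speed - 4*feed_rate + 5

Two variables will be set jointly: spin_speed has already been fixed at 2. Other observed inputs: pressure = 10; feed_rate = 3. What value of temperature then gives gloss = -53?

temperature = 4

With spin_speed held at 2:
Intervening on temperature fixes its value directly, overriding its dependence on pressure.
Substituting into the melt_flow equation gives melt_flow = 3*temperature - 24.
Substituting into the gloss equation gives gloss = 12*temperature - 101.
Solve 12*temperature - 101 = -53: temperature = (-53 + 101) / 12 = 4.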